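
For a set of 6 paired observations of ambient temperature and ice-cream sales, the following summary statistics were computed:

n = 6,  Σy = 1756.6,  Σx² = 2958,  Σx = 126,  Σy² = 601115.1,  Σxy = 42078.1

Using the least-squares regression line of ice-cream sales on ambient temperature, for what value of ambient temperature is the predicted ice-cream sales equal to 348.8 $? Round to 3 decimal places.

24.369

Sxx = Σx² − (Σx)²/n = 2958 − 2646 = 312
Sxy = Σxy − (Σx)(Σy)/n = 42078.1 − 36888.6 = 5189.5
b = Sxy/Sxx = 5189.5/312 = 16.633013
a = ȳ − b·x̄ = 292.766667 − 16.633013·21 = -56.526603
Set a + b·x = 348.8: x = (348.8 − (-56.526603)) / 16.633013 = 24.368802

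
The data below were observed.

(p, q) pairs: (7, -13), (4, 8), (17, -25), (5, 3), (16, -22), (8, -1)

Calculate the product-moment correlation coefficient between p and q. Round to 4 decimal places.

-0.9223

n = 6, Σx = 57, Σy = -50, Σxy = -829, Σx² = 699, Σy² = 1352
Sxx = Σx² − (Σx)²/n = 699 − 541.5 = 157.5
Sxy = Σxy − (Σx)(Σy)/n = -829 − (-475) = -354
Syy = Σy² − (Σy)²/n = 1352 − 416.666667 = 935.333333
r = Sxy/√(Sxx·Syy) = -354/√(147315) = -354/383.816362 = -0.922316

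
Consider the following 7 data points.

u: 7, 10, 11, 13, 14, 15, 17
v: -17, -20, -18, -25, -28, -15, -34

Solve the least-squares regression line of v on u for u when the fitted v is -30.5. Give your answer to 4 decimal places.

18.8050

n = 7, Σx = 87, Σy = -157, Σxy = -2037, Σx² = 1149
Sxx = Σx² − (Σx)²/n = 1149 − 1081.285714 = 67.714286
Sxy = Σxy − (Σx)(Σy)/n = -2037 − (-1951.285714) = -85.714286
b = Sxy/Sxx = -85.714286/67.714286 = -1.265823
a = ȳ − b·x̄ = -22.428571 − (-1.265823)·12.428571 = -6.696203
Set a + b·x = -30.5: x = (-30.5 − (-6.696203)) / (-1.265823) = 18.805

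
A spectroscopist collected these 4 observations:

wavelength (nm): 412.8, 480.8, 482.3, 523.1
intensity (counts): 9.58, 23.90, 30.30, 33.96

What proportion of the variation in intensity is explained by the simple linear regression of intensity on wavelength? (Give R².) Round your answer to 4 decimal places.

n = 4, Σx = 1899, Σy = 97.74, Σxy = 47823.91, Σx² = 907819.38, Σy² = 2734.358
Sxx = Σx² − (Σx)²/n = 907819.38 − 901550.25 = 6269.13
Sxy = Σxy − (Σx)(Σy)/n = 47823.91 − 46402.065 = 1421.845
Syy = Σy² − (Σy)²/n = 2734.358 − 2388.2769 = 346.0811
R² = Sxy²/(Sxx·Syy) = (1421.845)²/(6269.13·346.0811) = 0.931793

0.9318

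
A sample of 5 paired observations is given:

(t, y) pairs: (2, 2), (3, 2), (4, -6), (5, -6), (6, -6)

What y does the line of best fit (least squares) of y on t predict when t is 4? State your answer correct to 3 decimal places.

-2.800

n = 5, Σx = 20, Σy = -14, Σxy = -80, Σx² = 90
Sxx = Σx² − (Σx)²/n = 90 − 80 = 10
Sxy = Σxy − (Σx)(Σy)/n = -80 − (-56) = -24
b = Sxy/Sxx = -24/10 = -2.4
a = ȳ − b·x̄ = -2.8 − (-2.4)·4 = 6.8
ŷ(4) = a + b·4 = 6.8 + (-2.4)·4 = -2.8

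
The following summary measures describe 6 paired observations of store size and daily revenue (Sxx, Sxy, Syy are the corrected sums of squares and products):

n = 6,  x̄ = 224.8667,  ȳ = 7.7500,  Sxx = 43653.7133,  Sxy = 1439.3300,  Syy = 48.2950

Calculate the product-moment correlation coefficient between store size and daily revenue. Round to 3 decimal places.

0.991

r = Sxy/√(Sxx·Syy) = 1439.33/√(2108256.083824) = 1439.33/1451.983500 = 0.991285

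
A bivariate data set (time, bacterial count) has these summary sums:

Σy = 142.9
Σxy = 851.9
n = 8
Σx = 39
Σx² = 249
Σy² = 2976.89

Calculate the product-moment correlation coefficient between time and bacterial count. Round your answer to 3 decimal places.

0.982

Sxx = Σx² − (Σx)²/n = 249 − 190.125 = 58.875
Sxy = Σxy − (Σx)(Σy)/n = 851.9 − 696.6375 = 155.2625
Syy = Σy² − (Σy)²/n = 2976.89 − 2552.55125 = 424.33875
r = Sxy/√(Sxx·Syy) = 155.2625/√(24982.943906) = 155.2625/158.059938 = 0.982301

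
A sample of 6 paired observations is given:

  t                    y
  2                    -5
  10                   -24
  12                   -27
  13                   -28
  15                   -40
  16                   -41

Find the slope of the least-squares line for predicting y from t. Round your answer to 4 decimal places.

-2.5445

n = 6, Σx = 68, Σy = -165, Σxy = -2194, Σx² = 898
Sxx = Σx² − (Σx)²/n = 898 − 770.666667 = 127.333333
Sxy = Σxy − (Σx)(Σy)/n = -2194 − (-1870) = -324
b = Sxy/Sxx = -324/127.333333 = -2.544503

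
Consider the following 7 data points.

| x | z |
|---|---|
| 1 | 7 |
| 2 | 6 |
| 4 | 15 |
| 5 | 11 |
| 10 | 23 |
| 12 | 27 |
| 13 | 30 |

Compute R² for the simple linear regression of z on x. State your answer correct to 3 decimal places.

0.959

n = 7, Σx = 47, Σy = 119, Σxy = 1078, Σx² = 459, Σy² = 2589
Sxx = Σx² − (Σx)²/n = 459 − 315.571429 = 143.428571
Sxy = Σxy − (Σx)(Σy)/n = 1078 − 799 = 279
Syy = Σy² − (Σy)²/n = 2589 − 2023 = 566
R² = Sxy²/(Sxx·Syy) = (279)²/(143.428571·566) = 0.958862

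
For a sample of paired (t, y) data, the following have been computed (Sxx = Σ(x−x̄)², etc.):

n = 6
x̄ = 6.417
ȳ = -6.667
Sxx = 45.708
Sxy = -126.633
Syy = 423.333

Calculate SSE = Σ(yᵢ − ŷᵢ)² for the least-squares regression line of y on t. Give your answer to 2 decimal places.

72.50

b = Sxy/Sxx = -126.633/45.708 = -2.770478
SSE = Syy − b·Sxy = 423.333 − (-2.770478)·(-126.633) = 72.499083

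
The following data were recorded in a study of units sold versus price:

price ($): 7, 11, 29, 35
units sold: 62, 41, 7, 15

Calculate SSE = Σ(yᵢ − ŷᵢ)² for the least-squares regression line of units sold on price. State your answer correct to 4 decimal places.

268.3351

n = 4, Σx = 82, Σy = 125, Σxy = 1613, Σx² = 2236, Σy² = 5799
Sxx = Σx² − (Σx)²/n = 2236 − 1681 = 555
Sxy = Σxy − (Σx)(Σy)/n = 1613 − 2562.5 = -949.5
Syy = Σy² − (Σy)²/n = 5799 − 3906.25 = 1892.75
b = Sxy/Sxx = -949.5/555 = -1.710811
SSE = Syy − b·Sxy = 1892.75 − (-1.710811)·(-949.5) = 268.335135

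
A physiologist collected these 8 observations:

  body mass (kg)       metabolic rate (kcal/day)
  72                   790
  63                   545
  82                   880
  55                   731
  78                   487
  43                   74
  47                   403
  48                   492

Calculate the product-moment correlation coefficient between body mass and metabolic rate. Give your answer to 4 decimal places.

n = 8, Σx = 488, Σy = 4402, Σxy = 287305, Σx² = 31348, Σy² = 2877004
Sxx = Σx² − (Σx)²/n = 31348 − 29768 = 1580
Sxy = Σxy − (Σx)(Σy)/n = 287305 − 268522 = 18783
Syy = Σy² − (Σy)²/n = 2877004 − 2422200.5 = 454803.5
r = Sxy/√(Sxx·Syy) = 18783/√(718589530) = 18783/26806.520289 = 0.700688

0.7007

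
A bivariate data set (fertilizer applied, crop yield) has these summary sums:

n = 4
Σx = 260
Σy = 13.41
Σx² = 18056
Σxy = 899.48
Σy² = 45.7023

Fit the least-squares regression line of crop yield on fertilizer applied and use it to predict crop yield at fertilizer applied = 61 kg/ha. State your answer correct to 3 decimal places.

Sxx = Σx² − (Σx)²/n = 18056 − 16900 = 1156
Sxy = Σxy − (Σx)(Σy)/n = 899.48 − 871.65 = 27.83
b = Sxy/Sxx = 27.83/1156 = 0.024074
a = ȳ − b·x̄ = 3.3525 − 0.024074·65 = 1.787664
ŷ(61) = a + b·61 = 1.787664 + 0.024074·61 = 3.256202

3.256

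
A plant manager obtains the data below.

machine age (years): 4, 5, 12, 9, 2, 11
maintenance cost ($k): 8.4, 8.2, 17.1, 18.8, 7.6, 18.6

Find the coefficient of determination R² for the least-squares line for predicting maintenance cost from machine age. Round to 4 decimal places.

0.8547

n = 6, Σx = 43, Σy = 78.7, Σxy = 668.8, Σx² = 391, Σy² = 1187.37
Sxx = Σx² − (Σx)²/n = 391 − 308.166667 = 82.833333
Sxy = Σxy − (Σx)(Σy)/n = 668.8 − 564.016667 = 104.783333
Syy = Σy² − (Σy)²/n = 1187.37 − 1032.281667 = 155.088333
R² = Sxy²/(Sxx·Syy) = (104.783333)²/(82.833333·155.088333) = 0.854673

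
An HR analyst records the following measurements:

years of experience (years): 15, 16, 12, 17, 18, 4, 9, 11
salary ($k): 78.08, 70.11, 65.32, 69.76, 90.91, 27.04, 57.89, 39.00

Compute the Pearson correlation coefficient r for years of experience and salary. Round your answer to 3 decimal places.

n = 8, Σx = 102, Σy = 498.11, Σxy = 6957.27, Σx² = 1456, Σy² = 34013.1003
Sxx = Σx² − (Σx)²/n = 1456 − 1300.5 = 155.5
Sxy = Σxy − (Σx)(Σy)/n = 6957.27 − 6350.9025 = 606.3675
Syy = Σy² − (Σy)²/n = 34013.1003 − 31014.196512 = 2998.903787
r = Sxy/√(Sxx·Syy) = 606.3675/√(466329.538956) = 606.3675/682.883254 = 0.887952

0.888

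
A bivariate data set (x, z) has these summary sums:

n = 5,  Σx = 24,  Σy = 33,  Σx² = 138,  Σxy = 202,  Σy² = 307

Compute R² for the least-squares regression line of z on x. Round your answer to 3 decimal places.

Sxx = Σx² − (Σx)²/n = 138 − 115.2 = 22.8
Sxy = Σxy − (Σx)(Σy)/n = 202 − 158.4 = 43.6
Syy = Σy² − (Σy)²/n = 307 − 217.8 = 89.2
R² = Sxy²/(Sxx·Syy) = (43.6)²/(22.8·89.2) = 0.934702

0.935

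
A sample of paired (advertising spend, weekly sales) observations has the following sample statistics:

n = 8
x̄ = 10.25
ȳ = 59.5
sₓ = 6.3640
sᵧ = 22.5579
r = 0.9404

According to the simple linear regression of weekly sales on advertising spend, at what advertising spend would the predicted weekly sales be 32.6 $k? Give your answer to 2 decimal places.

2.18

b = r · sᵧ/sₓ = 0.9404 · 22.5579/6.364 = 3.333352
a = ȳ − b·x̄ = 59.5 − 3.333352·10.25 = 25.333147
Set a + b·x = 32.6: x = (32.6 − 25.333147) / 3.333352 = 2.180044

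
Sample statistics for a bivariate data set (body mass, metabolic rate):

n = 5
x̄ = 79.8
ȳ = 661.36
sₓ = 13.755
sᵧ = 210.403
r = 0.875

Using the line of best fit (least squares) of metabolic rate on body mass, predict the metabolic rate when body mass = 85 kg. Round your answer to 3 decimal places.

730.959

b = r · sᵧ/sₓ = 0.875 · 210.403/13.755 = 13.384415
a = ȳ − b·x̄ = 661.36 − 13.384415·79.8 = -406.716298
ŷ(85) = a + b·85 = -406.716298 + 13.384415·85 = 730.958957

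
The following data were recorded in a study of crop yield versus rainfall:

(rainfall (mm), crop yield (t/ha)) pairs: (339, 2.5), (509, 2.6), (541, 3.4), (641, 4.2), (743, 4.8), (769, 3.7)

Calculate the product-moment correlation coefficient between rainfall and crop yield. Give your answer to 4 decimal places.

0.8274

n = 6, Σx = 3542, Σy = 21.2, Σxy = 13114.2, Σx² = 2220974, Σy² = 78.94
Sxx = Σx² − (Σx)²/n = 2220974 − 2090960.666667 = 130013.333333
Sxy = Σxy − (Σx)(Σy)/n = 13114.2 − 12515.066667 = 599.133333
Syy = Σy² − (Σy)²/n = 78.94 − 74.906667 = 4.033333
r = Sxy/√(Sxx·Syy) = 599.133333/√(524387.111111) = 599.133333/724.145780 = 0.827366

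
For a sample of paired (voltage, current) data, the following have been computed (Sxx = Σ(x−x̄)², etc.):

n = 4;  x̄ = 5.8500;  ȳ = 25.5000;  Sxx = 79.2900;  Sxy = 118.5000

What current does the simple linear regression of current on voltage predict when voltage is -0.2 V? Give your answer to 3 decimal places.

16.458

b = Sxy/Sxx = 118.5/79.29 = 1.494514
a = ȳ − b·x̄ = 25.5 − 1.494514·5.85 = 16.757094
ŷ(-0.2) = a + b·-0.2 = 16.757094 + 1.494514·(-0.2) = 16.458191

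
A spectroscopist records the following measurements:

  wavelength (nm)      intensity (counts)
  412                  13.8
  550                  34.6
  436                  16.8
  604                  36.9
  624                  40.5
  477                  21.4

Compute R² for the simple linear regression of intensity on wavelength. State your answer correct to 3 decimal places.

0.980

n = 6, Σx = 3103, Σy = 164, Σxy = 89807.8, Σx² = 1644061, Σy² = 5129.66
Sxx = Σx² − (Σx)²/n = 1644061 − 1604768.166667 = 39292.833333
Sxy = Σxy − (Σx)(Σy)/n = 89807.8 − 84815.333333 = 4992.466667
Syy = Σy² − (Σy)²/n = 5129.66 − 4482.666667 = 646.993333
R² = Sxy²/(Sxx·Syy) = (4992.466667)²/(39292.833333·646.993333) = 0.980431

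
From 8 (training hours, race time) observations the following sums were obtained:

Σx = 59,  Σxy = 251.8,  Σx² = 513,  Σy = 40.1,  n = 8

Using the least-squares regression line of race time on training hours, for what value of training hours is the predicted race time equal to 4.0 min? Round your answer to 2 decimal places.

Sxx = Σx² − (Σx)²/n = 513 − 435.125 = 77.875
Sxy = Σxy − (Σx)(Σy)/n = 251.8 − 295.7375 = -43.9375
b = Sxy/Sxx = -43.9375/77.875 = -0.564205
a = ȳ − b·x̄ = 5.0125 − (-0.564205)·7.375 = 9.173515
Set a + b·x = 4.0: x = (4.0 − 9.173515) / (-0.564205) = 9.169559

9.17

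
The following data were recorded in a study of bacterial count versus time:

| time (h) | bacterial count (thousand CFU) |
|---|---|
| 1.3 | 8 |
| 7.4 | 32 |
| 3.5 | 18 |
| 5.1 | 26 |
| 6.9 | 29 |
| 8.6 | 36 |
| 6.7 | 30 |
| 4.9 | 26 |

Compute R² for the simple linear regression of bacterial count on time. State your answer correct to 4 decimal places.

0.9650

n = 8, Σx = 44.4, Σy = 205, Σxy = 1280.9, Σx² = 285.18, Σy² = 5801
Sxx = Σx² − (Σx)²/n = 285.18 − 246.42 = 38.76
Sxy = Σxy − (Σx)(Σy)/n = 1280.9 − 1137.75 = 143.15
Syy = Σy² − (Σy)²/n = 5801 − 5253.125 = 547.875
R² = Sxy²/(Sxx·Syy) = (143.15)²/(38.76·547.875) = 0.964978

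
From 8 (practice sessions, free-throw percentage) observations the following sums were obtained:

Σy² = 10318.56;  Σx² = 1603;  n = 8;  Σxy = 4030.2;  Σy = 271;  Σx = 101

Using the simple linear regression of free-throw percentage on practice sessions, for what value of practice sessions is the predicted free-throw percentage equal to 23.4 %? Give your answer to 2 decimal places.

6.98

Sxx = Σx² − (Σx)²/n = 1603 − 1275.125 = 327.875
Sxy = Σxy − (Σx)(Σy)/n = 4030.2 − 3421.375 = 608.825
b = Sxy/Sxx = 608.825/327.875 = 1.856881
a = ȳ − b·x̄ = 33.875 − 1.856881·12.625 = 10.431872
Set a + b·x = 23.4: x = (23.4 − 10.431872) / 1.856881 = 6.983821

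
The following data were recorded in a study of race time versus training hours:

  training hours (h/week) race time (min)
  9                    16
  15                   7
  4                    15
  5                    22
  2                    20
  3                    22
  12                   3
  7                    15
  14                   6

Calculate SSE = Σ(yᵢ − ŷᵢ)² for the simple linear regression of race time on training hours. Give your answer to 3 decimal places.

88.809

n = 9, Σx = 71, Σy = 126, Σxy = 750, Σx² = 749, Σy² = 2168
Sxx = Σx² − (Σx)²/n = 749 − 560.111111 = 188.888889
Sxy = Σxy − (Σx)(Σy)/n = 750 − 994 = -244
Syy = Σy² − (Σy)²/n = 2168 − 1764 = 404
b = Sxy/Sxx = -244/188.888889 = -1.291765
SSE = Syy − b·Sxy = 404 − (-1.291765)·(-244) = 88.809412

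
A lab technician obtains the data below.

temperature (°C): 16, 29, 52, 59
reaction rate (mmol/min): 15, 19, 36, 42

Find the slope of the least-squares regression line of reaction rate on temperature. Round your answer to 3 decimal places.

0.645

n = 4, Σx = 156, Σy = 112, Σxy = 5141, Σx² = 7282
Sxx = Σx² − (Σx)²/n = 7282 − 6084 = 1198
Sxy = Σxy − (Σx)(Σy)/n = 5141 − 4368 = 773
b = Sxy/Sxx = 773/1198 = 0.645242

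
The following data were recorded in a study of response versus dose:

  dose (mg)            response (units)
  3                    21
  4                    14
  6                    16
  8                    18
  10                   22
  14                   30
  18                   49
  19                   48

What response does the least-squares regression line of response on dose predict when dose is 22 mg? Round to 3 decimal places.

n = 8, Σx = 82, Σy = 218, Σxy = 2793, Σx² = 1106
Sxx = Σx² − (Σx)²/n = 1106 − 840.5 = 265.5
Sxy = Σxy − (Σx)(Σy)/n = 2793 − 2234.5 = 558.5
b = Sxy/Sxx = 558.5/265.5 = 2.103578
a = ȳ − b·x̄ = 27.25 − 2.103578·10.25 = 5.688324
ŷ(22) = a + b·22 = 5.688324 + 2.103578·22 = 51.967043

51.967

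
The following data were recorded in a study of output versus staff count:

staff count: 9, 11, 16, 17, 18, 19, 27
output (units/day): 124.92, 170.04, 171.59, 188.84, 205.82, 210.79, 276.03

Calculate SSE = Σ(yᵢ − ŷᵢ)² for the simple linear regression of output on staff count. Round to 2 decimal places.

n = 7, Σx = 117, Σy = 1348.03, Σxy = 24113.02, Σx² = 2161, Σy² = 272609.1391
Sxx = Σx² − (Σx)²/n = 2161 − 1955.571429 = 205.428571
Sxy = Σxy − (Σx)(Σy)/n = 24113.02 − 22531.358571 = 1581.661429
Syy = Σy² − (Σy)²/n = 272609.1391 − 259597.840129 = 13011.298971
b = Sxy/Sxx = 1581.661429/205.428571 = 7.699325
SSE = Syy − b·Sxy = 13011.298971 − 7.699325·1581.661429 = 833.572878

833.57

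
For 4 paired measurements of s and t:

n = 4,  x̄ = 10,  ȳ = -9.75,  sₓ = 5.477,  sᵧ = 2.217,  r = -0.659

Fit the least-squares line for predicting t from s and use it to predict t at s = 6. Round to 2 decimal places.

b = r · sᵧ/sₓ = -0.659 · 2.217/5.477 = -0.266752
a = ȳ − b·x̄ = -9.75 − (-0.266752)·10 = -7.082476
ŷ(6) = a + b·6 = -7.082476 + (-0.266752)·6 = -8.682990

-8.68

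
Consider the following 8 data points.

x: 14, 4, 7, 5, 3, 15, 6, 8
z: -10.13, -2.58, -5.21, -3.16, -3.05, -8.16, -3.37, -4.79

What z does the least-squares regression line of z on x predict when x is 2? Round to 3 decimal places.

n = 8, Σx = 62, Σy = -40.45, Σxy = -394.5, Σx² = 620
Sxx = Σx² − (Σx)²/n = 620 − 480.5 = 139.5
Sxy = Σxy − (Σx)(Σy)/n = -394.5 − (-313.4875) = -81.0125
b = Sxy/Sxx = -81.0125/139.5 = -0.580735
a = ȳ − b·x̄ = -5.05625 − (-0.580735)·7.75 = -0.555556
ŷ(2) = a + b·2 = -0.555556 + (-0.580735)·2 = -1.717025

-1.717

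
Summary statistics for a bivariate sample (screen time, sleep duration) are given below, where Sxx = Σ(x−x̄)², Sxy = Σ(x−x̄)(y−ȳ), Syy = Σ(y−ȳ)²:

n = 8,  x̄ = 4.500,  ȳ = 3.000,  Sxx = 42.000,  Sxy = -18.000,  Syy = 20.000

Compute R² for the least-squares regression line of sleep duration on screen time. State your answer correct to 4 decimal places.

R² = Sxy²/(Sxx·Syy) = (-18)²/(42·20) = 0.385714

0.3857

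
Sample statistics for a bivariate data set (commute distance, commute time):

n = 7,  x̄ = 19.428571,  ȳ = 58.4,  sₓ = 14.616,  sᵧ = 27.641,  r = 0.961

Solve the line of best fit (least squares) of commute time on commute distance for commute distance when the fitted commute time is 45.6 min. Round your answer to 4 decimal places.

12.3855

b = r · sᵧ/sₓ = 0.961 · 27.641/14.616 = 1.817392
a = ȳ − b·x̄ = 58.4 − 1.817392·19.428571 = 23.090671
Set a + b·x = 45.6: x = (45.6 − 23.090671) / 1.817392 = 12.385511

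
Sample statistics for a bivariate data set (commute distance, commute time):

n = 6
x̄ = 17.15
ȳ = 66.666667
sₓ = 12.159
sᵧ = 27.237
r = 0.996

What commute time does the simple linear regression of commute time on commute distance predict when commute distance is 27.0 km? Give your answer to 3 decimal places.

b = r · sᵧ/sₓ = 0.996 · 27.237/12.159 = 2.231109
a = ȳ − b·x̄ = 66.666667 − 2.231109·17.15 = 28.403151
ŷ(27.0) = a + b·27.0 = 28.403151 + 2.231109·27 = 88.643089

88.643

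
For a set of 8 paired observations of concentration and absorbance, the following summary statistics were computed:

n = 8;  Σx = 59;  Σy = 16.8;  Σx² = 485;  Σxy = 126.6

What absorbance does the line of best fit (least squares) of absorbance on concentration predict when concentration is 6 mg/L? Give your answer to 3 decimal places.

2.026

Sxx = Σx² − (Σx)²/n = 485 − 435.125 = 49.875
Sxy = Σxy − (Σx)(Σy)/n = 126.6 − 123.9 = 2.7
b = Sxy/Sxx = 2.7/49.875 = 0.054135
a = ȳ − b·x̄ = 2.1 − 0.054135·7.375 = 1.700752
ŷ(6) = a + b·6 = 1.700752 + 0.054135·6 = 2.025564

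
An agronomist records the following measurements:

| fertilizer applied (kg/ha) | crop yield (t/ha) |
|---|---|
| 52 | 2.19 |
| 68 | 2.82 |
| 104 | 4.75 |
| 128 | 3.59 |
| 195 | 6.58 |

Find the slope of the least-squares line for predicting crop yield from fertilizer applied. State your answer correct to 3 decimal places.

n = 5, Σx = 547, Σy = 19.93, Σxy = 2542.26, Σx² = 72553
Sxx = Σx² − (Σx)²/n = 72553 − 59841.8 = 12711.2
Sxy = Σxy − (Σx)(Σy)/n = 2542.26 − 2180.342 = 361.918
b = Sxy/Sxx = 361.918/12711.2 = 0.028472

0.028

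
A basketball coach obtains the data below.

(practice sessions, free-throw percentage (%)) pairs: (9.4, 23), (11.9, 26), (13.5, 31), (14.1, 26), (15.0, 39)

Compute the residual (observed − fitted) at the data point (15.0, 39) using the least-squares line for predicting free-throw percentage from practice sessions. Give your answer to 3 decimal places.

n = 5, Σx = 63.9, Σy = 145, Σxy = 1895.7, Σx² = 836.03
Sxx = Σx² − (Σx)²/n = 836.03 − 816.642 = 19.388
Sxy = Σxy − (Σx)(Σy)/n = 1895.7 − 1853.1 = 42.6
b = Sxy/Sxx = 42.6/19.388 = 2.197235
a = ȳ − b·x̄ = 29 − 2.197235·12.78 = 0.919332
ŷ(15.0) = 0.919332 + 2.197235·15 = 33.877863
residual = y − ŷ = 39 − 33.877863 = 5.122137

5.122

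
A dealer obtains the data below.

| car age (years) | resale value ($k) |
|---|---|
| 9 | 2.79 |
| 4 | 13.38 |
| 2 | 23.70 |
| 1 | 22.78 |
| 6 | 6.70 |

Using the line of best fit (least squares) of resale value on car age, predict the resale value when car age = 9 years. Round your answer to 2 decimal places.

n = 5, Σx = 22, Σy = 69.35, Σxy = 189.01, Σx² = 138
Sxx = Σx² − (Σx)²/n = 138 − 96.8 = 41.2
Sxy = Σxy − (Σx)(Σy)/n = 189.01 − 305.14 = -116.13
b = Sxy/Sxx = -116.13/41.2 = -2.818689
a = ȳ − b·x̄ = 13.87 − (-2.818689)·4.4 = 26.272233
ŷ(9) = a + b·9 = 26.272233 + (-2.818689)·9 = 0.904029

0.90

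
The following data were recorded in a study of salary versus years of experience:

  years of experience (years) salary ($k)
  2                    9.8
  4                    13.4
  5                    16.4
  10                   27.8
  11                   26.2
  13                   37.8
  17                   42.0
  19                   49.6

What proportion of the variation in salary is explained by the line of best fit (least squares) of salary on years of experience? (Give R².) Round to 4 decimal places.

0.9793

n = 8, Σx = 81, Σy = 223, Σxy = 2869.2, Σx² = 1085, Σy² = 7656.84
Sxx = Σx² − (Σx)²/n = 1085 − 820.125 = 264.875
Sxy = Σxy − (Σx)(Σy)/n = 2869.2 − 2257.875 = 611.325
Syy = Σy² − (Σy)²/n = 7656.84 − 6216.125 = 1440.715
R² = Sxy²/(Sxx·Syy) = (611.325)²/(264.875·1440.715) = 0.979321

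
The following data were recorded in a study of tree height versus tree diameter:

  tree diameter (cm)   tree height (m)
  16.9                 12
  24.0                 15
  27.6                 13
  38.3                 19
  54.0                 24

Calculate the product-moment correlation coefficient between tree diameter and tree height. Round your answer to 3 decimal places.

0.969

n = 5, Σx = 160.8, Σy = 83, Σxy = 2945.3, Σx² = 6006.26, Σy² = 1475
Sxx = Σx² − (Σx)²/n = 6006.26 − 5171.328 = 834.932
Sxy = Σxy − (Σx)(Σy)/n = 2945.3 − 2669.28 = 276.02
Syy = Σy² − (Σy)²/n = 1475 − 1377.8 = 97.2
r = Sxy/√(Sxx·Syy) = 276.02/√(81155.3904) = 276.02/284.877852 = 0.968906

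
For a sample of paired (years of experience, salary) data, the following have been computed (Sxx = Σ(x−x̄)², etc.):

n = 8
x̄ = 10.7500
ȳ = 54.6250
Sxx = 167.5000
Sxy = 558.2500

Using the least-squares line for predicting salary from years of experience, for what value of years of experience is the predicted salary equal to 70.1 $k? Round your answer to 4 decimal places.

15.3932

b = Sxy/Sxx = 558.25/167.5 = 3.332836
a = ȳ − b·x̄ = 54.625 − 3.332836·10.75 = 18.797015
Set a + b·x = 70.1: x = (70.1 − 18.797015) / 3.332836 = 15.393193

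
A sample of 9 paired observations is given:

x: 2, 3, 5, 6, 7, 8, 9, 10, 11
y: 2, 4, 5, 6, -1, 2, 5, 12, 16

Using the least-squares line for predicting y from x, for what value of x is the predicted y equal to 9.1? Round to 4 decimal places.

9.9672

n = 9, Σx = 61, Σy = 51, Σxy = 427, Σx² = 489
Sxx = Σx² − (Σx)²/n = 489 − 413.444444 = 75.555556
Sxy = Σxy − (Σx)(Σy)/n = 427 − 345.666667 = 81.333333
b = Sxy/Sxx = 81.333333/75.555556 = 1.076471
a = ȳ − b·x̄ = 5.666667 − 1.076471·6.777778 = -1.629412
Set a + b·x = 9.1: x = (9.1 − (-1.629412)) / 1.076471 = 9.967213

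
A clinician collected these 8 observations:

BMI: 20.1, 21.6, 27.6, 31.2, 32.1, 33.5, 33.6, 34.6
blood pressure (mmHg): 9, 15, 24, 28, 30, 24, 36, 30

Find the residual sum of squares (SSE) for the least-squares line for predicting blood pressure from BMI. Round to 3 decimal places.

89.598

n = 8, Σx = 234.3, Σy = 196, Σxy = 6055.5, Σx² = 7084.55, Σy² = 5338
Sxx = Σx² − (Σx)²/n = 7084.55 − 6862.06125 = 222.48875
Sxy = Σxy − (Σx)(Σy)/n = 6055.5 − 5740.35 = 315.15
Syy = Σy² − (Σy)²/n = 5338 − 4802 = 536
b = Sxy/Sxx = 315.15/222.48875 = 1.416476
SSE = Syy − b·Sxy = 536 − 1.416476·315.15 = 89.597553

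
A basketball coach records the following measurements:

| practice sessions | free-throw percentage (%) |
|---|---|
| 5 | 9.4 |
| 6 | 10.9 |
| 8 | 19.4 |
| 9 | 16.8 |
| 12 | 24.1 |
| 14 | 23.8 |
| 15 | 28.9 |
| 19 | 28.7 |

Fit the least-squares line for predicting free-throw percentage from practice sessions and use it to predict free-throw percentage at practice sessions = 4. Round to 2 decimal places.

10.09

n = 8, Σx = 88, Σy = 162, Σxy = 2020, Σx² = 1132
Sxx = Σx² − (Σx)²/n = 1132 − 968 = 164
Sxy = Σxy − (Σx)(Σy)/n = 2020 − 1782 = 238
b = Sxy/Sxx = 238/164 = 1.451220
a = ȳ − b·x̄ = 20.25 − 1.451220·11 = 4.286585
ŷ(4) = a + b·4 = 4.286585 + 1.451220·4 = 10.091463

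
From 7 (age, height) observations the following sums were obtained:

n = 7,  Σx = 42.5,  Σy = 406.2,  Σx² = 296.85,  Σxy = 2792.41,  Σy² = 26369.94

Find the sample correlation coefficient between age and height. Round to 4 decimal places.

Sxx = Σx² − (Σx)²/n = 296.85 − 258.035714 = 38.814286
Sxy = Σxy − (Σx)(Σy)/n = 2792.41 − 2466.214286 = 326.195714
Syy = Σy² − (Σy)²/n = 26369.94 − 23571.205714 = 2798.734286
r = Sxy/√(Sxx·Syy) = 326.195714/√(108630.872204) = 326.195714/329.591978 = 0.989696

0.9897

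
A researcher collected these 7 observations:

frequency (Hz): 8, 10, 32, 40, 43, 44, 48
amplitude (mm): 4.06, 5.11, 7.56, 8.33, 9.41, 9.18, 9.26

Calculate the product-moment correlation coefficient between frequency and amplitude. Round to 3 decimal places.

0.987

n = 7, Σx = 225, Σy = 52.91, Σxy = 1911.73, Σx² = 8877, Σy² = 427.7063
Sxx = Σx² − (Σx)²/n = 8877 − 7232.142857 = 1644.857143
Sxy = Σxy − (Σx)(Σy)/n = 1911.73 − 1700.678571 = 211.051429
Syy = Σy² − (Σy)²/n = 427.7063 − 399.924014 = 27.782286
r = Sxy/√(Sxx·Syy) = 211.051429/√(45697.891102) = 211.051429/213.770651 = 0.987280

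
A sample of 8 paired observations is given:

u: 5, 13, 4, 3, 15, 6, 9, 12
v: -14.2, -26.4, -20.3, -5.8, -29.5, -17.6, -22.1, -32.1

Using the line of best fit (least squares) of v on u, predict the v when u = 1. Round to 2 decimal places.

-8.80

n = 8, Σx = 67, Σy = -168, Σxy = -1645, Σx² = 705
Sxx = Σx² − (Σx)²/n = 705 − 561.125 = 143.875
Sxy = Σxy − (Σx)(Σy)/n = -1645 − (-1407) = -238
b = Sxy/Sxx = -238/143.875 = -1.654214
a = ȳ − b·x̄ = -21 − (-1.654214)·8.375 = -7.145960
ŷ(1) = a + b·1 = -7.145960 + (-1.654214)·1 = -8.800174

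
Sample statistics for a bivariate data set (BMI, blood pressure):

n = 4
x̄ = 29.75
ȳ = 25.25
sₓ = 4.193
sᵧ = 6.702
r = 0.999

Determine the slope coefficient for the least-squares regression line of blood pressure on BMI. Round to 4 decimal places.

1.5968

b = r · sᵧ/sₓ = 0.999 · 6.702/4.193 = 1.596780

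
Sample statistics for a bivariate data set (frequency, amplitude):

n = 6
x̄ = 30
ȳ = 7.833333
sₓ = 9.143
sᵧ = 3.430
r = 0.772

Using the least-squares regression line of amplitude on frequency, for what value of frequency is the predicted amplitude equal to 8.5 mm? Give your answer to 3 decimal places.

32.302

b = r · sᵧ/sₓ = 0.772 · 3.43/9.143 = 0.289616
a = ȳ − b·x̄ = 7.833333 − 0.289616·30 = -0.855150
Set a + b·x = 8.5: x = (8.5 − (-0.855150)) / 0.289616 = 32.301899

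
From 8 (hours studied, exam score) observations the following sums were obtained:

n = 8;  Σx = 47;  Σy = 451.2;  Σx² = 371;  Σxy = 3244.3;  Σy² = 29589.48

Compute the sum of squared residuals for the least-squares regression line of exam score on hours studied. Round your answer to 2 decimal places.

Sxx = Σx² − (Σx)²/n = 371 − 276.125 = 94.875
Sxy = Σxy − (Σx)(Σy)/n = 3244.3 − 2650.8 = 593.5
Syy = Σy² − (Σy)²/n = 29589.48 − 25447.68 = 4141.8
b = Sxy/Sxx = 593.5/94.875 = 6.255599
SSE = Syy − b·Sxy = 4141.8 − 6.255599·593.5 = 429.101713

429.10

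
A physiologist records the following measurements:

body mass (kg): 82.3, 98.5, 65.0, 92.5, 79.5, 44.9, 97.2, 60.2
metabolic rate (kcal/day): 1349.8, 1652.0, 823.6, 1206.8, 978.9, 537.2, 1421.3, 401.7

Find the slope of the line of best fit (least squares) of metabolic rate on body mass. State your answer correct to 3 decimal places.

20.916

n = 8, Σx = 620.1, Σy = 8371.3, Σxy = 703249.07, Σx² = 50664.93
Sxx = Σx² − (Σx)²/n = 50664.93 − 48065.50125 = 2599.42875
Sxy = Σxy − (Σx)(Σy)/n = 703249.07 − 648880.39125 = 54368.67875
b = Sxy/Sxx = 54368.67875/2599.42875 = 20.915626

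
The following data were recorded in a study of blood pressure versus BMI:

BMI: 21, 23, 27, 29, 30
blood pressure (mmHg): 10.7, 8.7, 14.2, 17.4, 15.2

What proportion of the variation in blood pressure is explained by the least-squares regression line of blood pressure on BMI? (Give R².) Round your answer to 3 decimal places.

0.769

n = 5, Σx = 130, Σy = 66.2, Σxy = 1768.8, Σx² = 3440, Σy² = 925.62
Sxx = Σx² − (Σx)²/n = 3440 − 3380 = 60
Sxy = Σxy − (Σx)(Σy)/n = 1768.8 − 1721.2 = 47.6
Syy = Σy² − (Σy)²/n = 925.62 − 876.488 = 49.132
R² = Sxy²/(Sxx·Syy) = (47.6)²/(60·49.132) = 0.768596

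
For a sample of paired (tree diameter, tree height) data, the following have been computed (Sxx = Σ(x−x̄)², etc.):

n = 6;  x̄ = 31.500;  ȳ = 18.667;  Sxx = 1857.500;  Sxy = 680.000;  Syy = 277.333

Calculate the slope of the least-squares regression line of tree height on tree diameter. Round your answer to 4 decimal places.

b = Sxy/Sxx = 680/1857.5 = 0.366083

0.3661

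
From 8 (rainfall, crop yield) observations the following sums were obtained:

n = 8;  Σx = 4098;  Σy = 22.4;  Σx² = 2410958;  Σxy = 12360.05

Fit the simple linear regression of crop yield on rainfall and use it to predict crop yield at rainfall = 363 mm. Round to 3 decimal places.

Sxx = Σx² − (Σx)²/n = 2410958 − 2099200.5 = 311757.5
Sxy = Σxy − (Σx)(Σy)/n = 12360.05 − 11474.4 = 885.65
b = Sxy/Sxx = 885.65/311757.5 = 0.002841
a = ȳ − b·x̄ = 2.8 − 0.002841·512.25 = 1.344785
ŷ(363) = a + b·363 = 1.344785 + 0.002841·363 = 2.376006

2.376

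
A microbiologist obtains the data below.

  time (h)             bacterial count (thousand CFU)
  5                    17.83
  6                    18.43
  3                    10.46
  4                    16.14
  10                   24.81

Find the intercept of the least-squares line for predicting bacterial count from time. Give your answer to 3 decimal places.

7.405

n = 5, Σx = 28, Σy = 87.67, Σxy = 543.77, Σx² = 186
Sxx = Σx² − (Σx)²/n = 186 − 156.8 = 29.2
Sxy = Σxy − (Σx)(Σy)/n = 543.77 − 490.952 = 52.818
b = Sxy/Sxx = 52.818/29.2 = 1.808836
a = ȳ − b·x̄ = 17.534 − 1.808836·5.6 = 7.404521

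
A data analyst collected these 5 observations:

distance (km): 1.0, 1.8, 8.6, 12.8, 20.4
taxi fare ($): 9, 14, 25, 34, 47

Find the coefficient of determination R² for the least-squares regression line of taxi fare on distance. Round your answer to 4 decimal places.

0.9924

n = 5, Σx = 44.6, Σy = 129, Σxy = 1643.2, Σx² = 658.2, Σy² = 4267
Sxx = Σx² − (Σx)²/n = 658.2 − 397.832 = 260.368
Sxy = Σxy − (Σx)(Σy)/n = 1643.2 − 1150.68 = 492.52
Syy = Σy² − (Σy)²/n = 4267 − 3328.2 = 938.8
R² = Sxy²/(Sxx·Syy) = (492.52)²/(260.368·938.8) = 0.992401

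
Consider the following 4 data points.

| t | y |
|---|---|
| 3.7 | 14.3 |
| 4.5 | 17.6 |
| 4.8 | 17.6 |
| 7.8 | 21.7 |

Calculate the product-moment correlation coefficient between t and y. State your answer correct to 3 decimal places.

0.957

n = 4, Σx = 20.8, Σy = 71.2, Σxy = 385.85, Σx² = 117.82, Σy² = 1294.9
Sxx = Σx² − (Σx)²/n = 117.82 − 108.16 = 9.66
Sxy = Σxy − (Σx)(Σy)/n = 385.85 − 370.24 = 15.61
Syy = Σy² − (Σy)²/n = 1294.9 − 1267.36 = 27.54
r = Sxy/√(Sxx·Syy) = 15.61/√(266.0364) = 15.61/16.310622 = 0.957045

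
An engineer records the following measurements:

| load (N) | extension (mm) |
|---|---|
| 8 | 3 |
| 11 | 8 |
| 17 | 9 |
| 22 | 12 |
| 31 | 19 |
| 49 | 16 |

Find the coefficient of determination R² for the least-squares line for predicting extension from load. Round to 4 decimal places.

n = 6, Σx = 138, Σy = 67, Σxy = 1902, Σx² = 4320, Σy² = 915
Sxx = Σx² − (Σx)²/n = 4320 − 3174 = 1146
Sxy = Σxy − (Σx)(Σy)/n = 1902 − 1541 = 361
Syy = Σy² − (Σy)²/n = 915 − 748.166667 = 166.833333
R² = Sxy²/(Sxx·Syy) = (361)²/(1146·166.833333) = 0.681627

0.6816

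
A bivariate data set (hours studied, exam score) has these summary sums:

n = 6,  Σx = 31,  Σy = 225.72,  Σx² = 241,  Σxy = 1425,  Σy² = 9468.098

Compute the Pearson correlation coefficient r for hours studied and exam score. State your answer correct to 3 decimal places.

Sxx = Σx² − (Σx)²/n = 241 − 160.166667 = 80.833333
Sxy = Σxy − (Σx)(Σy)/n = 1425 − 1166.22 = 258.78
Syy = Σy² − (Σy)²/n = 9468.098 − 8491.5864 = 976.5116
r = Sxy/√(Sxx·Syy) = 258.78/√(78934.687667) = 258.78/280.953177 = 0.921079

0.921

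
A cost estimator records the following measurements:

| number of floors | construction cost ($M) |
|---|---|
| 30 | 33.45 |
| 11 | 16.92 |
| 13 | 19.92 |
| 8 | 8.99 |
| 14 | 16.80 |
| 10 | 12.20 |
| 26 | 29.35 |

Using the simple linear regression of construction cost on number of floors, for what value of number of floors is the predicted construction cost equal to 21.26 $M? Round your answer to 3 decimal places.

17.581

n = 7, Σx = 112, Σy = 137.63, Σxy = 2640.8, Σx² = 2226
Sxx = Σx² − (Σx)²/n = 2226 − 1792 = 434
Sxy = Σxy − (Σx)(Σy)/n = 2640.8 − 2202.08 = 438.72
b = Sxy/Sxx = 438.72/434 = 1.010876
a = ȳ − b·x̄ = 19.661429 − 1.010876·16 = 3.487419
Set a + b·x = 21.26: x = (21.26 − 3.487419) / 1.010876 = 17.581373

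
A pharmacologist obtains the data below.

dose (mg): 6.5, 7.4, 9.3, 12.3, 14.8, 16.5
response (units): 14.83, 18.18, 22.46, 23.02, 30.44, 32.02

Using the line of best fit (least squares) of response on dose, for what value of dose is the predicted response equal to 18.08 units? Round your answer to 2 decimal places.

7.77

n = 6, Σx = 66.8, Σy = 140.95, Σxy = 1701.793, Σx² = 826.08
Sxx = Σx² − (Σx)²/n = 826.08 − 743.706667 = 82.373333
Sxy = Σxy − (Σx)(Σy)/n = 1701.793 − 1569.243333 = 132.549667
b = Sxy/Sxx = 132.549667/82.373333 = 1.609133
a = ȳ − b·x̄ = 23.491667 − 1.609133·11.133333 = 5.576650
Set a + b·x = 18.08: x = (18.08 − 5.576650) / 1.609133 = 7.770239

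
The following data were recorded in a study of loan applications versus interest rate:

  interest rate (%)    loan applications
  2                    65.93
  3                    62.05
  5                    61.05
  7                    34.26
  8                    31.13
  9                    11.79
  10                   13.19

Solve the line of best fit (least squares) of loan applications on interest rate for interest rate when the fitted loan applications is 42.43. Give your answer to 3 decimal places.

5.942

n = 7, Σx = 44, Σy = 279.4, Σxy = 1350.13, Σx² = 332
Sxx = Σx² − (Σx)²/n = 332 − 276.571429 = 55.428571
Sxy = Σxy − (Σx)(Σy)/n = 1350.13 − 1756.228571 = -406.098571
b = Sxy/Sxx = -406.098571/55.428571 = -7.326521
a = ȳ − b·x̄ = 39.914286 − (-7.326521)·6.285714 = 85.966701
Set a + b·x = 42.43: x = (42.43 − 85.966701) / (-7.326521) = 5.942343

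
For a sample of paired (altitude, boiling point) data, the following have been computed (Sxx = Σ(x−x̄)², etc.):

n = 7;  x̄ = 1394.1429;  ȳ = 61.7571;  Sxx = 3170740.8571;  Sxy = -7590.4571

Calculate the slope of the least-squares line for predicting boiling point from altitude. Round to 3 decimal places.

-0.002

b = Sxy/Sxx = -7590.4571/3170740.8571 = -0.002394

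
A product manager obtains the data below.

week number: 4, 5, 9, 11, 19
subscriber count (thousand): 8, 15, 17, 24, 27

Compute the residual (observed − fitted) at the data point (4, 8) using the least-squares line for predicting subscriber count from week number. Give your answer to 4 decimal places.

-3.8101

n = 5, Σx = 48, Σy = 91, Σxy = 1037, Σx² = 604
Sxx = Σx² − (Σx)²/n = 604 − 460.8 = 143.2
Sxy = Σxy − (Σx)(Σy)/n = 1037 − 873.6 = 163.4
b = Sxy/Sxx = 163.4/143.2 = 1.141061
a = ȳ − b·x̄ = 18.2 − 1.141061·9.6 = 7.245810
ŷ(4) = 7.245810 + 1.141061·4 = 11.810056
residual = y − ŷ = 8 − 11.810056 = -3.810056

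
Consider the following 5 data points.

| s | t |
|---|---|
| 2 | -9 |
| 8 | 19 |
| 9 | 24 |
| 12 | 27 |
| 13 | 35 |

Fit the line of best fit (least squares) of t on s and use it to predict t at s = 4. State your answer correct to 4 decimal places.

0.9626

n = 5, Σx = 44, Σy = 96, Σxy = 1129, Σx² = 462
Sxx = Σx² − (Σx)²/n = 462 − 387.2 = 74.8
Sxy = Σxy − (Σx)(Σy)/n = 1129 − 844.8 = 284.2
b = Sxy/Sxx = 284.2/74.8 = 3.799465
a = ȳ − b·x̄ = 19.2 − 3.799465·8.8 = -14.235294
ŷ(4) = a + b·4 = -14.235294 + 3.799465·4 = 0.962567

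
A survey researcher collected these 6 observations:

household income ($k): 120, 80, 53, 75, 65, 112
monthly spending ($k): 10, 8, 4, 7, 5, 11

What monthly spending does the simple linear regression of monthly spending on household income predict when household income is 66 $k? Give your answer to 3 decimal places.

n = 6, Σx = 505, Σy = 45, Σxy = 4134, Σx² = 46003
Sxx = Σx² − (Σx)²/n = 46003 − 42504.166667 = 3498.833333
Sxy = Σxy − (Σx)(Σy)/n = 4134 − 3787.5 = 346.5
b = Sxy/Sxx = 346.5/3498.833333 = 0.099033
a = ȳ − b·x̄ = 7.5 − 0.099033·84.166667 = -0.835278
ŷ(66) = a + b·66 = -0.835278 + 0.099033·66 = 5.700900

5.701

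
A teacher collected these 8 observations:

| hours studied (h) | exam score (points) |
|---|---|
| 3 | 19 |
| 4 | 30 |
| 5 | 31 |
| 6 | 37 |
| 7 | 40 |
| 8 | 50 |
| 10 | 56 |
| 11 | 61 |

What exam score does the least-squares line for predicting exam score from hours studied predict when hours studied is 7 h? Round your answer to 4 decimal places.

41.7523

n = 8, Σx = 54, Σy = 324, Σxy = 2465, Σx² = 420
Sxx = Σx² − (Σx)²/n = 420 − 364.5 = 55.5
Sxy = Σxy − (Σx)(Σy)/n = 2465 − 2187 = 278
b = Sxy/Sxx = 278/55.5 = 5.009009
a = ȳ − b·x̄ = 40.5 − 5.009009·6.75 = 6.689189
ŷ(7) = a + b·7 = 6.689189 + 5.009009·7 = 41.752252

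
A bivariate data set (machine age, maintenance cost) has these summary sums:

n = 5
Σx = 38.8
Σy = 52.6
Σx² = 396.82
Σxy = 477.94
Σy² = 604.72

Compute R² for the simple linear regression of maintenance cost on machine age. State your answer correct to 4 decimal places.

Sxx = Σx² − (Σx)²/n = 396.82 − 301.088 = 95.732
Sxy = Σxy − (Σx)(Σy)/n = 477.94 − 408.176 = 69.764
Syy = Σy² − (Σy)²/n = 604.72 − 553.352 = 51.368
R² = Sxy²/(Sxx·Syy) = (69.764)²/(95.732·51.368) = 0.989721

0.9897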